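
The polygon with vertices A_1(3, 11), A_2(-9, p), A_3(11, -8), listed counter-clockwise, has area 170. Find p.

The doubled signed area Σ (x_i y_{i+1} − x_{i+1} y_i) is linear in p.
With p=0 it equals 316; the coefficient of p is -8 (from the two edges through A_2).
So -8·p + 316 = 2·170 = 340 ⇒ p = -3.

-3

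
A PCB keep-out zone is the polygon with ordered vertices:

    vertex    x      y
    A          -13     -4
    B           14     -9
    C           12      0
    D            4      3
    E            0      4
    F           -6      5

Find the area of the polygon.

223

Apply the surveyor's formula: 2A = Σ (x_i·y_{i+1} − x_{i+1}·y_i), indices taken mod 6.
Σ = (173) + (108) + (36) + (16) + (24) + (89) = 446
Area = |Σ|/2 = 223.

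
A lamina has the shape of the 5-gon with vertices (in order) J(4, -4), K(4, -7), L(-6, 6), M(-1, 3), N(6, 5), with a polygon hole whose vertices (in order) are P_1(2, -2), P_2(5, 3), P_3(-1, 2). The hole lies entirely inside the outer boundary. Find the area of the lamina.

Outer boundary:
Σ = (-12) + (-18) + (-12) + (-23) + (-44) = -109
Area = |Σ|/2 = 54.5.
Hole:
Apply Gauss's area formula: 2A = Σ (x_i·y_{i+1} − x_{i+1}·y_i), indices taken mod 3.
P_1→P_2: (2)(3) − (5)(-2) = 16
P_2→P_3: (5)(2) − (-1)(3) = 13
P_3→P_1: (-1)(-2) − (2)(2) = -2
Σ = 27
Area = |Σ|/2 = 13.5.
Net area = 54.5 − 13.5 = 41.

41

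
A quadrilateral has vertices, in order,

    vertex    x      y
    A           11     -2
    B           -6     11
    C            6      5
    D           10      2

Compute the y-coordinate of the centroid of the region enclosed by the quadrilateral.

821/201

Apply the shoelace (surveyor's) formula. First the cross-terms c_i = x_i·y_{i+1} − x_{i+1}·y_i:
  109, -96, -38, -42  ⇒  2A = -67, A = -33.5.
Then Σ (y_i + y_{i+1})·c_i = -821, so ȳ = -821 / (6·(-33.5)) = 821/201.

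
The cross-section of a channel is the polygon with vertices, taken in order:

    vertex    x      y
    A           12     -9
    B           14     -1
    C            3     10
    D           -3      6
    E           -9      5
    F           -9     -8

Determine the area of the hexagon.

Σ = (114) + (143) + (48) + (39) + (117) + (177) = 638
Area = |Σ|/2 = 319.

319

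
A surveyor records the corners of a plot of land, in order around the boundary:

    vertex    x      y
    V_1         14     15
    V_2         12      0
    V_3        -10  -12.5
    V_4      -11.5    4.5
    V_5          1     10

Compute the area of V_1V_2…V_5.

Cross-terms: -180, -150, -188.75, -119.5, -125  ⇒  Σ = -763.25
Area = |Σ|/2 = 381.625.

381.625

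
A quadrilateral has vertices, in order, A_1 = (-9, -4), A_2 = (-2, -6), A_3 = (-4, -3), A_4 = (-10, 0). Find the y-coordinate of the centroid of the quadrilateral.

-184/57

Apply the shoelace formula. First the cross-terms c_i = x_i·y_{i+1} − x_{i+1}·y_i:
  46, -18, -30, 40  ⇒  2A = 38, A = 19.
Then Σ (y_i + y_{i+1})·c_i = -368, so ȳ = -368 / (6·19) = -184/57.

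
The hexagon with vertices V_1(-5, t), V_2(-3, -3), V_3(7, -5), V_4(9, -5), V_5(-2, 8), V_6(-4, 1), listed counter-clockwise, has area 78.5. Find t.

Write out the shoelace sum; only the two edges meeting at V_1 involve t:
2·Area = [((-4)·t − (-5)·1) + ((-5)·(-3) − (-3)·t)] + 138
       = -1·t + 158 = 157
⇒ t = 1.

1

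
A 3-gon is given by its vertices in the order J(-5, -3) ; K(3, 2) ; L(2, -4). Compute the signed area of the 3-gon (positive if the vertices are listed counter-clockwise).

Apply the shoelace formula: 2A = Σ (x_i·y_{i+1} − x_{i+1}·y_i), indices taken mod 3.
Cross-terms: -1, -16, -26  ⇒  Σ = -43
Signed area = Σ/2 = -21.5 (negative ⇒ clockwise traversal).

-21.5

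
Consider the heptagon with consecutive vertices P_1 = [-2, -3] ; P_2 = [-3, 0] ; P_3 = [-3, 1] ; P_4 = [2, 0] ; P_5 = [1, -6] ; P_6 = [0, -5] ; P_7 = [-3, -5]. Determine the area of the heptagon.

Apply the shoelace (surveyor's) formula: 2A = Σ (x_i·y_{i+1} − x_{i+1}·y_i), indices taken mod 7.
Cross-terms: -9, -3, -2, -12, -5, -15, -1  ⇒  Σ = -47
Area = |Σ|/2 = 23.5.

23.5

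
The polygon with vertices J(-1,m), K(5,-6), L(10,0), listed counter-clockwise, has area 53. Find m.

Write out the shoelace sum; only the two edges meeting at J involve m:
2·Area = [(10·m − (-1)·0) + ((-1)·(-6) − 5·m)] + 60
       = 5·m + 66 = 106
⇒ m = 8.

8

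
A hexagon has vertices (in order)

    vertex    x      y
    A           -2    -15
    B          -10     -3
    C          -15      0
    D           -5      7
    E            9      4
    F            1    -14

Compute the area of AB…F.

Apply the shoelace formula: 2A = Σ (x_i·y_{i+1} − x_{i+1}·y_i), indices taken mod 6.
Σ = (-144) + (-45) + (-105) + (-83) + (-130) + (-43) = -550
Area = |Σ|/2 = 275.

275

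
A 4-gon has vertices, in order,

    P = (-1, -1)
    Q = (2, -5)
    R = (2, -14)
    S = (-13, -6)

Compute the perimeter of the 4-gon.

44

|PQ| = √((3)² + (-4)²) = √25 = 5
|QR| = √((0)² + (-9)²) = √81 = 9
|RS| = √((-15)² + (8)²) = √289 = 17
|SP| = √((12)² + (5)²) = √169 = 13
Perimeter = 5 + 9 + 17 + 13 = 44.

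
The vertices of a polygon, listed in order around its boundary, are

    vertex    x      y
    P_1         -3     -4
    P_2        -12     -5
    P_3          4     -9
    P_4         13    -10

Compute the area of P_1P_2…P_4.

45

Apply the shoelace formula: 2A = Σ (x_i·y_{i+1} − x_{i+1}·y_i), indices taken mod 4.
Cross-terms: -33, 128, 77, -82  ⇒  Σ = 90
Area = |Σ|/2 = 45.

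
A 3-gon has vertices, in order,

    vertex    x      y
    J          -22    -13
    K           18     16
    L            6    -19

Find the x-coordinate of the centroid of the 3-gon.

Apply the shoelace formula. First the cross-terms c_i = x_i·y_{i+1} − x_{i+1}·y_i:
  -118, -438, -496  ⇒  2A = -1052, A = -526.
Then Σ (x_i + x_{i+1})·c_i = -2104, so x̄ = -2104 / (6·(-526)) = 2/3.

2/3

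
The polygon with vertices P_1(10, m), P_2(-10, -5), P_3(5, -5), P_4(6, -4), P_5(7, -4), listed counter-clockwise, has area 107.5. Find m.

The doubled signed area Σ (x_i y_{i+1} − x_{i+1} y_i) is linear in m.
With m=0 it equals 79; the coefficient of m is 17 (from the two edges through P_1).
So 17·m + 79 = 2·107.5 = 215 ⇒ m = 8.

8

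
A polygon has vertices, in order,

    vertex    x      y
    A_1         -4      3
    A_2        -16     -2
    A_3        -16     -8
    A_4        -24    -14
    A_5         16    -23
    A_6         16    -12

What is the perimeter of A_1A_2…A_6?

106

|A_1A_2| = √((-12)² + (-5)²) = √169 = 13
|A_2A_3| = √((0)² + (-6)²) = √36 = 6
|A_3A_4| = √((-8)² + (-6)²) = √100 = 10
|A_4A_5| = √((40)² + (-9)²) = √1681 = 41
|A_5A_6| = √((0)² + (11)²) = √121 = 11
|A_6A_1| = √((-20)² + (15)²) = √625 = 25
Perimeter = 13 + 6 + 10 + 41 + 11 + 25 = 106.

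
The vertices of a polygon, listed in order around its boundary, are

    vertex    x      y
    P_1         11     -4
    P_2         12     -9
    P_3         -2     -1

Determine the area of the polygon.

31

P_1→P_2: (11)(-9) − (12)(-4) = -51
P_2→P_3: (12)(-1) − (-2)(-9) = -30
P_3→P_1: (-2)(-4) − (11)(-1) = 19
Σ = -62
Area = |Σ|/2 = 31.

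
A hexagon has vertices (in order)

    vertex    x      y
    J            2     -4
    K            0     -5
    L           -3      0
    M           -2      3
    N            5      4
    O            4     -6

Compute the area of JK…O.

Apply Gauss's area formula: 2A = Σ (x_i·y_{i+1} − x_{i+1}·y_i), indices taken mod 6.
Σ = (-10) + (-15) + (-9) + (-23) + (-46) + (-4) = -107
Area = |Σ|/2 = 53.5.

53.5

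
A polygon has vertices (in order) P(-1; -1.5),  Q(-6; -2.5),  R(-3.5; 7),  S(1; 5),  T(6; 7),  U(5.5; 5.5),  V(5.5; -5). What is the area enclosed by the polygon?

Apply the shoelace (surveyor's) formula: 2A = Σ (x_i·y_{i+1} − x_{i+1}·y_i), indices taken mod 7.
Cross-terms: -6.5, -50.75, -24.5, -23, -5.5, -57.75, -13.25  ⇒  Σ = -181.25
Area = |Σ|/2 = 90.625.

90.625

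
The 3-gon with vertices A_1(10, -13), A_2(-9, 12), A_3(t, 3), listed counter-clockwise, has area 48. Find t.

-6

The doubled signed area Σ (x_i y_{i+1} − x_{i+1} y_i) is linear in t.
With t=0 it equals -54; the coefficient of t is -25 (from the two edges through A_3).
So -25·t + -54 = 2·48 = 96 ⇒ t = -6.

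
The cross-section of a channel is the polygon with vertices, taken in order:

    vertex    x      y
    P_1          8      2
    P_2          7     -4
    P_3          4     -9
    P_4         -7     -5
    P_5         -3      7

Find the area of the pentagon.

151

Apply the shoelace (surveyor's) formula: 2A = Σ (x_i·y_{i+1} − x_{i+1}·y_i), indices taken mod 5.
Σ = (-46) + (-47) + (-83) + (-64) + (-62) = -302
Area = |Σ|/2 = 151.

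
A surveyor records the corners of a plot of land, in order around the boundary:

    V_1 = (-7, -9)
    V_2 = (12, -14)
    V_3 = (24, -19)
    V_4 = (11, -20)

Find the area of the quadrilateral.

98

Apply the shoelace (surveyor's) formula: 2A = Σ (x_i·y_{i+1} − x_{i+1}·y_i), indices taken mod 4.
Σ = (206) + (108) + (-271) + (-239) = -196
Area = |Σ|/2 = 98.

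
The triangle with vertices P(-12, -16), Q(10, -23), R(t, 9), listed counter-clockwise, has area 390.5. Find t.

The doubled signed area Σ (x_i y_{i+1} − x_{i+1} y_i) is linear in t.
With t=0 it equals 634; the coefficient of t is 7 (from the two edges through R).
So 7·t + 634 = 2·390.5 = 781 ⇒ t = 21.

21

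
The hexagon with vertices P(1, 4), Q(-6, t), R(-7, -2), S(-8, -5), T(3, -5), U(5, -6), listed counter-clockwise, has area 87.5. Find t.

The doubled signed area Σ (x_i y_{i+1} − x_{i+1} y_i) is linear in t.
With t=0 it equals 143; the coefficient of t is 8 (from the two edges through Q).
So 8·t + 143 = 2·87.5 = 175 ⇒ t = 4.

4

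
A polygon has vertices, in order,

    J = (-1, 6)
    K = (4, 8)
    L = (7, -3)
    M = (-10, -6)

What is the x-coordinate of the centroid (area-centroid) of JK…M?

-7/51

Apply the shoelace formula. First the cross-terms c_i = x_i·y_{i+1} − x_{i+1}·y_i:
  -32, -68, -72, -66  ⇒  2A = -238, A = -119.
Then Σ (x_i + x_{i+1})·c_i = 98, so x̄ = 98 / (6·(-119)) = -7/51.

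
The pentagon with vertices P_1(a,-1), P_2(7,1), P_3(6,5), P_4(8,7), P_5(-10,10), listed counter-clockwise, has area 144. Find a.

-10

The doubled signed area Σ (x_i y_{i+1} − x_{i+1} y_i) is linear in a.
With a=0 it equals 198; the coefficient of a is -9 (from the two edges through P_1).
So -9·a + 198 = 2·144 = 288 ⇒ a = -10.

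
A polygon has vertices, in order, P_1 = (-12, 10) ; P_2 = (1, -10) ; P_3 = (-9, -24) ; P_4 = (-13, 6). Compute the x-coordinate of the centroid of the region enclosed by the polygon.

Apply the surveyor's formula. First the cross-terms c_i = x_i·y_{i+1} − x_{i+1}·y_i:
  110, -114, -366, -58  ⇒  2A = -428, A = -214.
Then Σ (x_i + x_{i+1})·c_i = 9204, so x̄ = 9204 / (6·(-214)) = -767/107.

-767/107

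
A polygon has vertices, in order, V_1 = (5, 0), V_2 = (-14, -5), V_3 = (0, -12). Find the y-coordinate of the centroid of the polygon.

-17/3

Apply the shoelace (surveyor's) formula. First the cross-terms c_i = x_i·y_{i+1} − x_{i+1}·y_i:
  -25, 168, 60  ⇒  2A = 203, A = 101.5.
Then Σ (y_i + y_{i+1})·c_i = -3451, so ȳ = -3451 / (6·101.5) = -17/3.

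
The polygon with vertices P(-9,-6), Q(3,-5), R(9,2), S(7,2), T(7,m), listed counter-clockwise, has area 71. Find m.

The doubled signed area Σ (x_i y_{i+1} − x_{i+1} y_i) is linear in m.
With m=0 it equals 62; the coefficient of m is 16 (from the two edges through T).
So 16·m + 62 = 2·71 = 142 ⇒ m = 5.

5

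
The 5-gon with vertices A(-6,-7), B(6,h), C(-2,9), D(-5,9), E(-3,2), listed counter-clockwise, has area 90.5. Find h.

The doubled signed area Σ (x_i y_{i+1} − x_{i+1} y_i) is linear in h.
With h=0 it equals 173; the coefficient of h is -4 (from the two edges through B).
So -4·h + 173 = 2·90.5 = 181 ⇒ h = -2.

-2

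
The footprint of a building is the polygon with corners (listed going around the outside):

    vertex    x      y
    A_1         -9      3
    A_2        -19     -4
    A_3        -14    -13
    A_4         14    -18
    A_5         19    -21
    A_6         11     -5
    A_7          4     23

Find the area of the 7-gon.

Apply the shoelace (surveyor's) formula: 2A = Σ (x_i·y_{i+1} − x_{i+1}·y_i), indices taken mod 7.
Σ = (93) + (191) + (434) + (48) + (136) + (273) + (219) = 1394
Area = |Σ|/2 = 697.

697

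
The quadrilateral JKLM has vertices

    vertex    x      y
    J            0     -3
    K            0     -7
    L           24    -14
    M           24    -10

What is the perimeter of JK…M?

|JK| = √((0)² + (-4)²) = √16 = 4
|KL| = √((24)² + (-7)²) = √625 = 25
|LM| = √((0)² + (4)²) = √16 = 4
|MJ| = √((-24)² + (7)²) = √625 = 25
Perimeter = 4 + 25 + 4 + 25 = 58.

58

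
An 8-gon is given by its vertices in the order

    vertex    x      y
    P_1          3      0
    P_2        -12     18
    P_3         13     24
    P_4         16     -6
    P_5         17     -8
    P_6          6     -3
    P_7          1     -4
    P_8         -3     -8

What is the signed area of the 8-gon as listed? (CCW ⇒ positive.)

-488

Apply Gauss's area formula: 2A = Σ (x_i·y_{i+1} − x_{i+1}·y_i), indices taken mod 8.
Σ = (54) + (-522) + (-462) + (-26) + (-3) + (-21) + (-20) + (24) = -976
Signed area = Σ/2 = -488 (negative ⇒ clockwise traversal).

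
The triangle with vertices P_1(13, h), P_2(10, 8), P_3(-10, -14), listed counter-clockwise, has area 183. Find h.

The doubled signed area Σ (x_i y_{i+1} − x_{i+1} y_i) is linear in h.
With h=0 it equals 226; the coefficient of h is -20 (from the two edges through P_1).
So -20·h + 226 = 2·183 = 366 ⇒ h = -7.

-7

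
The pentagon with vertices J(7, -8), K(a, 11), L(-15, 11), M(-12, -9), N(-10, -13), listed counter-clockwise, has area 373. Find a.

0

Write out the shoelace sum; only the two edges meeting at K involve a:
2·Area = [(7·11 − a·(-8)) + (a·11 − (-15)·11)] + 504
       = 19·a + 746 = 746
⇒ a = 0.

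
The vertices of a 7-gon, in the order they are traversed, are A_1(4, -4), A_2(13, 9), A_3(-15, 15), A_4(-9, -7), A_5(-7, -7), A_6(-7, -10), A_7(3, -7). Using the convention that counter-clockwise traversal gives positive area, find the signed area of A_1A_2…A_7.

394

Apply the shoelace formula: 2A = Σ (x_i·y_{i+1} − x_{i+1}·y_i), indices taken mod 7.
A_1→A_2: (4)(9) − (13)(-4) = 88
A_2→A_3: (13)(15) − (-15)(9) = 330
A_3→A_4: (-15)(-7) − (-9)(15) = 240
A_4→A_5: (-9)(-7) − (-7)(-7) = 14
A_5→A_6: (-7)(-10) − (-7)(-7) = 21
A_6→A_7: (-7)(-7) − (3)(-10) = 79
A_7→A_1: (3)(-4) − (4)(-7) = 16
Σ = 788
Signed area = Σ/2 = 394 (positive ⇒ counter-clockwise traversal).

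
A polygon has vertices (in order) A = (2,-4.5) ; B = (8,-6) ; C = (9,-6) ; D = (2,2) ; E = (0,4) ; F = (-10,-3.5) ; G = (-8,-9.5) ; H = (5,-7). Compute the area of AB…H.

135

Apply the surveyor's formula: 2A = Σ (x_i·y_{i+1} − x_{i+1}·y_i), indices taken mod 8.
A→B: (2)(-6) − (8)(-4.5) = 24
B→C: (8)(-6) − (9)(-6) = 6
C→D: (9)(2) − (2)(-6) = 30
D→E: (2)(4) − (0)(2) = 8
E→F: (0)(-3.5) − (-10)(4) = 40
F→G: (-10)(-9.5) − (-8)(-3.5) = 67
G→H: (-8)(-7) − (5)(-9.5) = 103.5
H→A: (5)(-4.5) − (2)(-7) = -8.5
Σ = 270
Area = |Σ|/2 = 135.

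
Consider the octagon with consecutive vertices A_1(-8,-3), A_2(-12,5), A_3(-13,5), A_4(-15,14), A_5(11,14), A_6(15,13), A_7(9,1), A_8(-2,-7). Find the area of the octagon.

Apply the shoelace formula: 2A = Σ (x_i·y_{i+1} − x_{i+1}·y_i), indices taken mod 8.
Σ = (-76) + (5) + (-107) + (-364) + (-67) + (-102) + (-61) + (-50) = -822
Area = |Σ|/2 = 411.

411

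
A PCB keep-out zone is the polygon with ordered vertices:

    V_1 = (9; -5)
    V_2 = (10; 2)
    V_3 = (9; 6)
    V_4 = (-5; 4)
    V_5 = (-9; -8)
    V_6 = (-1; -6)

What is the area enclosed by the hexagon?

178.5

Apply the shoelace formula: 2A = Σ (x_i·y_{i+1} − x_{i+1}·y_i), indices taken mod 6.
V_1→V_2: (9)(2) − (10)(-5) = 68
V_2→V_3: (10)(6) − (9)(2) = 42
V_3→V_4: (9)(4) − (-5)(6) = 66
V_4→V_5: (-5)(-8) − (-9)(4) = 76
V_5→V_6: (-9)(-6) − (-1)(-8) = 46
V_6→V_1: (-1)(-5) − (9)(-6) = 59
Σ = 357
Area = |Σ|/2 = 178.5.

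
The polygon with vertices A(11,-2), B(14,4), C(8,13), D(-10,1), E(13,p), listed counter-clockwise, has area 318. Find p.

Write out the shoelace sum; only the two edges meeting at E involve p:
2·Area = [((-10)·p − 13·1) + (13·(-2) − 11·p)] + 360
       = -21·p + 321 = 636
⇒ p = -15.

-15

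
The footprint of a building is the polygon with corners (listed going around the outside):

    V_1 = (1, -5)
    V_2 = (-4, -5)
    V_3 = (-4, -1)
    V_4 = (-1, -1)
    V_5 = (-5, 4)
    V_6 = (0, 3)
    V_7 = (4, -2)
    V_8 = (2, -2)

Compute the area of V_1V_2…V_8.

43

Apply Gauss's area formula: 2A = Σ (x_i·y_{i+1} − x_{i+1}·y_i), indices taken mod 8.
Σ = (-25) + (-16) + (3) + (-9) + (-15) + (-12) + (-4) + (-8) = -86
Area = |Σ|/2 = 43.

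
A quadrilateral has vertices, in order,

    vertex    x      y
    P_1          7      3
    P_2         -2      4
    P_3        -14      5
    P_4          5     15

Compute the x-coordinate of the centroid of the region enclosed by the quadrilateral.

Apply Gauss's area formula. First the cross-terms c_i = x_i·y_{i+1} − x_{i+1}·y_i:
  34, 46, -235, -90  ⇒  2A = -245, A = -122.5.
Then Σ (x_i + x_{i+1})·c_i = 469, so x̄ = 469 / (6·(-122.5)) = -67/105.

-67/105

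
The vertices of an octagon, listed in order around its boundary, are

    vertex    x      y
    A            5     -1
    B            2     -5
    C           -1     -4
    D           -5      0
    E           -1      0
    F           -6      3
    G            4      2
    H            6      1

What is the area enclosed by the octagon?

Cross-terms: -23, -13, -20, 0, -3, -24, -8, -11  ⇒  Σ = -102
Area = |Σ|/2 = 51.

51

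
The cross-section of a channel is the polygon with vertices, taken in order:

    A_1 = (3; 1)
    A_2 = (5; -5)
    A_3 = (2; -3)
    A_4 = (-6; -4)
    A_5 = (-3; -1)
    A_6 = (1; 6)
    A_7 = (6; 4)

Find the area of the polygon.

Σ = (-20) + (-5) + (-26) + (-6) + (-17) + (-32) + (-6) = -112
Area = |Σ|/2 = 56.

56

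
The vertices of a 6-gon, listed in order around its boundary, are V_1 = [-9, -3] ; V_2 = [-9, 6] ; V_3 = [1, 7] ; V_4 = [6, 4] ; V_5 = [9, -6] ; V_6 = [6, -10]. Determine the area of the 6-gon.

Σ = (-81) + (-69) + (-38) + (-72) + (-54) + (-108) = -422
Area = |Σ|/2 = 211.

211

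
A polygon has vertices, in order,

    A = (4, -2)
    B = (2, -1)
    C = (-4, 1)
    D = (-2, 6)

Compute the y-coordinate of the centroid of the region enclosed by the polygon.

39/22

Apply the shoelace formula. First the cross-terms c_i = x_i·y_{i+1} − x_{i+1}·y_i:
  0, -2, -22, -20  ⇒  2A = -44, A = -22.
Then Σ (y_i + y_{i+1})·c_i = -234, so ȳ = -234 / (6·(-22)) = 39/22.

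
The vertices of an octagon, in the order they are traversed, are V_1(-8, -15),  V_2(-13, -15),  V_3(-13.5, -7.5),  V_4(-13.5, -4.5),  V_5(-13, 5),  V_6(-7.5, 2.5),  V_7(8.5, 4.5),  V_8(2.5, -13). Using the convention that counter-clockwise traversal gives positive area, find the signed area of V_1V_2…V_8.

-329.875

Apply the surveyor's formula: 2A = Σ (x_i·y_{i+1} − x_{i+1}·y_i), indices taken mod 8.
V_1→V_2: (-8)(-15) − (-13)(-15) = -75
V_2→V_3: (-13)(-7.5) − (-13.5)(-15) = -105
V_3→V_4: (-13.5)(-4.5) − (-13.5)(-7.5) = -40.5
V_4→V_5: (-13.5)(5) − (-13)(-4.5) = -126
V_5→V_6: (-13)(2.5) − (-7.5)(5) = 5
V_6→V_7: (-7.5)(4.5) − (8.5)(2.5) = -55
V_7→V_8: (8.5)(-13) − (2.5)(4.5) = -121.75
V_8→V_1: (2.5)(-15) − (-8)(-13) = -141.5
Σ = -659.75
Signed area = Σ/2 = -329.875 (negative ⇒ clockwise traversal).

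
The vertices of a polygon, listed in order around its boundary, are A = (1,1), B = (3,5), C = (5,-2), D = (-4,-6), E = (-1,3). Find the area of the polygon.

Apply the shoelace formula: 2A = Σ (x_i·y_{i+1} − x_{i+1}·y_i), indices taken mod 5.
Cross-terms: 2, -31, -38, -18, -4  ⇒  Σ = -89
Area = |Σ|/2 = 44.5.

44.5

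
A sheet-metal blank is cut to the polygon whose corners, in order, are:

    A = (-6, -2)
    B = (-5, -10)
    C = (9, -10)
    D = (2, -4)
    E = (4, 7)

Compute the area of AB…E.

119

Apply the shoelace formula: 2A = Σ (x_i·y_{i+1} − x_{i+1}·y_i), indices taken mod 5.
A→B: (-6)(-10) − (-5)(-2) = 50
B→C: (-5)(-10) − (9)(-10) = 140
C→D: (9)(-4) − (2)(-10) = -16
D→E: (2)(7) − (4)(-4) = 30
E→A: (4)(-2) − (-6)(7) = 34
Σ = 238
Area = |Σ|/2 = 119.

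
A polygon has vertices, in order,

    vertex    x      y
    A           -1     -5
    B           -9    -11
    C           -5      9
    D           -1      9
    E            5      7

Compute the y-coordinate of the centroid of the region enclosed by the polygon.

Apply Gauss's area formula. First the cross-terms c_i = x_i·y_{i+1} − x_{i+1}·y_i:
  -34, -136, -36, -52, -18  ⇒  2A = -276, A = -138.
Then Σ (y_i + y_{i+1})·c_i = -700, so ȳ = -700 / (6·(-138)) = 175/207.

175/207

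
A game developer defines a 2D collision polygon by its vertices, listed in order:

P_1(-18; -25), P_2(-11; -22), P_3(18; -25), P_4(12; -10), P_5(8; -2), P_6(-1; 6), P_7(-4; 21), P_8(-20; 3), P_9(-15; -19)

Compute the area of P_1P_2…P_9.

941.5

P_1→P_2: (-18)(-22) − (-11)(-25) = 121
P_2→P_3: (-11)(-25) − (18)(-22) = 671
P_3→P_4: (18)(-10) − (12)(-25) = 120
P_4→P_5: (12)(-2) − (8)(-10) = 56
P_5→P_6: (8)(6) − (-1)(-2) = 46
P_6→P_7: (-1)(21) − (-4)(6) = 3
P_7→P_8: (-4)(3) − (-20)(21) = 408
P_8→P_9: (-20)(-19) − (-15)(3) = 425
P_9→P_1: (-15)(-25) − (-18)(-19) = 33
Σ = 1883
Area = |Σ|/2 = 941.5.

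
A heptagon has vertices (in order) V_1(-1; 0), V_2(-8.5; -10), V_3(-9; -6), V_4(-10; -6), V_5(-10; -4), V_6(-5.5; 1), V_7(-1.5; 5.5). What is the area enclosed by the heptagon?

V_1→V_2: (-1)(-10) − (-8.5)(0) = 10
V_2→V_3: (-8.5)(-6) − (-9)(-10) = -39
V_3→V_4: (-9)(-6) − (-10)(-6) = -6
V_4→V_5: (-10)(-4) − (-10)(-6) = -20
V_5→V_6: (-10)(1) − (-5.5)(-4) = -32
V_6→V_7: (-5.5)(5.5) − (-1.5)(1) = -28.75
V_7→V_1: (-1.5)(0) − (-1)(5.5) = 5.5
Σ = -110.25
Area = |Σ|/2 = 55.125.

55.125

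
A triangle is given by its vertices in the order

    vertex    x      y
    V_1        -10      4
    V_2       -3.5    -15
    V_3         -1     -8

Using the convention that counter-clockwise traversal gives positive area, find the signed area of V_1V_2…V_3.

Σ = (164) + (13) + (-84) = 93
Signed area = Σ/2 = 46.5 (positive ⇒ counter-clockwise traversal).

46.5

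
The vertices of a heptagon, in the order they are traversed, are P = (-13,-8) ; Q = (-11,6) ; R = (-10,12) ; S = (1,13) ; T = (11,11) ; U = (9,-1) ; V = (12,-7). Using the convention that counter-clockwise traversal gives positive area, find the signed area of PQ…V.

Apply the shoelace (surveyor's) formula: 2A = Σ (x_i·y_{i+1} − x_{i+1}·y_i), indices taken mod 7.
Σ = (-166) + (-72) + (-142) + (-132) + (-110) + (-51) + (-187) = -860
Signed area = Σ/2 = -430 (negative ⇒ clockwise traversal).

-430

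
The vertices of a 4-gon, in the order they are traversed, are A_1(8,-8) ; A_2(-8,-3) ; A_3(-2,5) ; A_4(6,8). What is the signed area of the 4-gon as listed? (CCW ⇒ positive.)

Apply the surveyor's formula: 2A = Σ (x_i·y_{i+1} − x_{i+1}·y_i), indices taken mod 4.
Σ = (-88) + (-46) + (-46) + (-112) = -292
Signed area = Σ/2 = -146 (negative ⇒ clockwise traversal).

-146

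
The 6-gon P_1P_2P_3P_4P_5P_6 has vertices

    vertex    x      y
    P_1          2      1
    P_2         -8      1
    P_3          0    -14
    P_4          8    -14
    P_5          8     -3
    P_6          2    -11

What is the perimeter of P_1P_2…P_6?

|P_1P_2| = √((-10)² + (0)²) = √100 = 10
|P_2P_3| = √((8)² + (-15)²) = √289 = 17
|P_3P_4| = √((8)² + (0)²) = √64 = 8
|P_4P_5| = √((0)² + (11)²) = √121 = 11
|P_5P_6| = √((-6)² + (-8)²) = √100 = 10
|P_6P_1| = √((0)² + (12)²) = √144 = 12
Perimeter = 10 + 17 + 8 + 11 + 10 + 12 = 68.

68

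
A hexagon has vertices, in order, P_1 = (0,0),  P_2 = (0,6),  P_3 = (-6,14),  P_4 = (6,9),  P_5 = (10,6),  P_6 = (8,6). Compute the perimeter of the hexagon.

|P_1P_2| = √((0)² + (6)²) = √36 = 6
|P_2P_3| = √((-6)² + (8)²) = √100 = 10
|P_3P_4| = √((12)² + (-5)²) = √169 = 13
|P_4P_5| = √((4)² + (-3)²) = √25 = 5
|P_5P_6| = √((-2)² + (0)²) = √4 = 2
|P_6P_1| = √((-8)² + (-6)²) = √100 = 10
Perimeter = 6 + 10 + 13 + 5 + 2 + 10 = 46.

46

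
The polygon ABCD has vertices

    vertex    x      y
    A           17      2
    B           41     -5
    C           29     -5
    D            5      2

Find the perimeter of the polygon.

|AB| = √((24)² + (-7)²) = √625 = 25
|BC| = √((-12)² + (0)²) = √144 = 12
|CD| = √((-24)² + (7)²) = √625 = 25
|DA| = √((12)² + (0)²) = √144 = 12
Perimeter = 25 + 12 + 25 + 12 = 74.

74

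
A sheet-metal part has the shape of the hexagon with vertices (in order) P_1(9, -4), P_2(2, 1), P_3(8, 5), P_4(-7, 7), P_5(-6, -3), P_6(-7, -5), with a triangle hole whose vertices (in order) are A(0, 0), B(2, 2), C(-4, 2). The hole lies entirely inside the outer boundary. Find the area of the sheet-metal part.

Outer boundary:
Apply the shoelace (surveyor's) formula: 2A = Σ (x_i·y_{i+1} − x_{i+1}·y_i), indices taken mod 6.
Σ = (17) + (2) + (91) + (63) + (9) + (73) = 255
Area = |Σ|/2 = 127.5.
Hole:
Apply the shoelace (surveyor's) formula: 2A = Σ (x_i·y_{i+1} − x_{i+1}·y_i), indices taken mod 3.
Σ = (0) + (12) + (0) = 12
Area = |Σ|/2 = 6.
Net area = 127.5 − 6 = 121.5.

121.5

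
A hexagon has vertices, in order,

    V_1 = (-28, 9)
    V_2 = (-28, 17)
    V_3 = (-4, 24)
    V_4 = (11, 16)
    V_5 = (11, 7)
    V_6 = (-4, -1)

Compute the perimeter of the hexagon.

|V_1V_2| = √((0)² + (8)²) = √64 = 8
|V_2V_3| = √((24)² + (7)²) = √625 = 25
|V_3V_4| = √((15)² + (-8)²) = √289 = 17
|V_4V_5| = √((0)² + (-9)²) = √81 = 9
|V_5V_6| = √((-15)² + (-8)²) = √289 = 17
|V_6V_1| = √((-24)² + (10)²) = √676 = 26
Perimeter = 8 + 25 + 17 + 9 + 17 + 26 = 102.

102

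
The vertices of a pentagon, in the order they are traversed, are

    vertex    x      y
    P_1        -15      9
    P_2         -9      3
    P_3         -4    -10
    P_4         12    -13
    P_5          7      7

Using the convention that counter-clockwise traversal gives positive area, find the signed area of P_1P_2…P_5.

Apply the surveyor's formula: 2A = Σ (x_i·y_{i+1} − x_{i+1}·y_i), indices taken mod 5.
Σ = (36) + (102) + (172) + (175) + (168) = 653
Signed area = Σ/2 = 326.5 (positive ⇒ counter-clockwise traversal).

326.5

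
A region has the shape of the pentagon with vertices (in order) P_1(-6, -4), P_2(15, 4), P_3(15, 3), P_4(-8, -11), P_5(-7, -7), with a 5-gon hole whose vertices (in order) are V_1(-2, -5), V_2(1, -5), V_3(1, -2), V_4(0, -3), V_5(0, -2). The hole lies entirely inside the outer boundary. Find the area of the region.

72

Outer boundary:
Apply Gauss's area formula: 2A = Σ (x_i·y_{i+1} − x_{i+1}·y_i), indices taken mod 5.
Cross-terms: 36, -15, -141, -21, -14  ⇒  Σ = -155
Area = |Σ|/2 = 77.5.
Hole:
Σ = (15) + (3) + (-3) + (0) + (-4) = 11
Area = |Σ|/2 = 5.5.
Net area = 77.5 − 5.5 = 72.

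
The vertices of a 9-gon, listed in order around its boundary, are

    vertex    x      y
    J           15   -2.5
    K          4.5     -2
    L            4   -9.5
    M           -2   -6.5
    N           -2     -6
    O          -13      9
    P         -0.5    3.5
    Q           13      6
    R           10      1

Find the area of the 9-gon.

Apply Gauss's area formula: 2A = Σ (x_i·y_{i+1} − x_{i+1}·y_i), indices taken mod 9.
J→K: (15)(-2) − (4.5)(-2.5) = -18.75
K→L: (4.5)(-9.5) − (4)(-2) = -34.75
L→M: (4)(-6.5) − (-2)(-9.5) = -45
M→N: (-2)(-6) − (-2)(-6.5) = -1
N→O: (-2)(9) − (-13)(-6) = -96
O→P: (-13)(3.5) − (-0.5)(9) = -41
P→Q: (-0.5)(6) − (13)(3.5) = -48.5
Q→R: (13)(1) − (10)(6) = -47
R→J: (10)(-2.5) − (15)(1) = -40
Σ = -372
Area = |Σ|/2 = 186.

186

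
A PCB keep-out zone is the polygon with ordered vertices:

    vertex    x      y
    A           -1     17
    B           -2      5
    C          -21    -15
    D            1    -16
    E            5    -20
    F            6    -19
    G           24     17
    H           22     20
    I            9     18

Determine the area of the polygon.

Apply the shoelace formula: 2A = Σ (x_i·y_{i+1} − x_{i+1}·y_i), indices taken mod 9.
A→B: (-1)(5) − (-2)(17) = 29
B→C: (-2)(-15) − (-21)(5) = 135
C→D: (-21)(-16) − (1)(-15) = 351
D→E: (1)(-20) − (5)(-16) = 60
E→F: (5)(-19) − (6)(-20) = 25
F→G: (6)(17) − (24)(-19) = 558
G→H: (24)(20) − (22)(17) = 106
H→I: (22)(18) − (9)(20) = 216
I→A: (9)(17) − (-1)(18) = 171
Σ = 1651
Area = |Σ|/2 = 825.5.

825.5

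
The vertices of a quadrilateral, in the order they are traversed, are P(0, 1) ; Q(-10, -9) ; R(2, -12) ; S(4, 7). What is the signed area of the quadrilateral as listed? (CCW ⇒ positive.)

107

P→Q: (0)(-9) − (-10)(1) = 10
Q→R: (-10)(-12) − (2)(-9) = 138
R→S: (2)(7) − (4)(-12) = 62
S→P: (4)(1) − (0)(7) = 4
Σ = 214
Signed area = Σ/2 = 107 (positive ⇒ counter-clockwise traversal).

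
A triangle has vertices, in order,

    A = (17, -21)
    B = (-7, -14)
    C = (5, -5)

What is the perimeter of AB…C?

|AB| = √((-24)² + (7)²) = √625 = 25
|BC| = √((12)² + (9)²) = √225 = 15
|CA| = √((12)² + (-16)²) = √400 = 20
Perimeter = 25 + 15 + 20 = 60.

60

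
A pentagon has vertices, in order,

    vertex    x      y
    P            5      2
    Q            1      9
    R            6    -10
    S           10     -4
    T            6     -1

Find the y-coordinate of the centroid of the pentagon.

-290/129

Apply Gauss's area formula. First the cross-terms c_i = x_i·y_{i+1} − x_{i+1}·y_i:
  43, -64, 76, 14, 17  ⇒  2A = 86, A = 43.
Then Σ (y_i + y_{i+1})·c_i = -580, so ȳ = -580 / (6·43) = -290/129.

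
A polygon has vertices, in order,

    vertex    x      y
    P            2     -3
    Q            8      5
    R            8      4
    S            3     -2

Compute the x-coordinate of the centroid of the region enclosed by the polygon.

Apply the shoelace formula. First the cross-terms c_i = x_i·y_{i+1} − x_{i+1}·y_i:
  34, -8, -28, -5  ⇒  2A = -7, A = -3.5.
Then Σ (x_i + x_{i+1})·c_i = -121, so x̄ = -121 / (6·(-3.5)) = 121/21.

121/21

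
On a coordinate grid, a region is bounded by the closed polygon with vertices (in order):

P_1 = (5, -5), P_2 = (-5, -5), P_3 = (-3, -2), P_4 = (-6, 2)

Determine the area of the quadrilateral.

Apply the surveyor's formula: 2A = Σ (x_i·y_{i+1} − x_{i+1}·y_i), indices taken mod 4.
Cross-terms: -50, -5, -18, 20  ⇒  Σ = -53
Area = |Σ|/2 = 26.5.

26.5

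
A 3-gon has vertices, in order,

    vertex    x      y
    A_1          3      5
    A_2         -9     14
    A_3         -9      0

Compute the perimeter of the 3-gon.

|A_1A_2| = √((-12)² + (9)²) = √225 = 15
|A_2A_3| = √((0)² + (-14)²) = √196 = 14
|A_3A_1| = √((12)² + (5)²) = √169 = 13
Perimeter = 15 + 14 + 13 = 42.

42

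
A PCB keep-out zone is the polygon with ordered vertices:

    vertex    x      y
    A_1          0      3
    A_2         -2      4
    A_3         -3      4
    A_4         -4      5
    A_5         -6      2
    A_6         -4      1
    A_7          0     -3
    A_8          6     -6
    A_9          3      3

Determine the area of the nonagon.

Apply Gauss's area formula: 2A = Σ (x_i·y_{i+1} − x_{i+1}·y_i), indices taken mod 9.
A_1→A_2: (0)(4) − (-2)(3) = 6
A_2→A_3: (-2)(4) − (-3)(4) = 4
A_3→A_4: (-3)(5) − (-4)(4) = 1
A_4→A_5: (-4)(2) − (-6)(5) = 22
A_5→A_6: (-6)(1) − (-4)(2) = 2
A_6→A_7: (-4)(-3) − (0)(1) = 12
A_7→A_8: (0)(-6) − (6)(-3) = 18
A_8→A_9: (6)(3) − (3)(-6) = 36
A_9→A_1: (3)(3) − (0)(3) = 9
Σ = 110
Area = |Σ|/2 = 55.

55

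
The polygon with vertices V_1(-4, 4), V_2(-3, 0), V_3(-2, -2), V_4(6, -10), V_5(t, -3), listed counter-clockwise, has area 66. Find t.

8

Write out the shoelace sum; only the two edges meeting at V_5 involve t:
2·Area = [(6·(-3) − t·(-10)) + (t·4 − (-4)·(-3))] + 50
       = 14·t + 20 = 132
⇒ t = 8.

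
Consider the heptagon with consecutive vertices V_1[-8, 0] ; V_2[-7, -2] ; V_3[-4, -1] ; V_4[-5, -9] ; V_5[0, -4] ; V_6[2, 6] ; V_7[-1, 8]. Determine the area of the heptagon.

Apply the shoelace formula: 2A = Σ (x_i·y_{i+1} − x_{i+1}·y_i), indices taken mod 7.
Σ = (16) + (-1) + (31) + (20) + (8) + (22) + (64) = 160
Area = |Σ|/2 = 80.

80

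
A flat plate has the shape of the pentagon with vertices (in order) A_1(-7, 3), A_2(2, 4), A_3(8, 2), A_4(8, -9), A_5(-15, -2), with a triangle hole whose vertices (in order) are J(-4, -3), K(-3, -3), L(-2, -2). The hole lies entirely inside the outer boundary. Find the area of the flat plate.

Outer boundary:
Apply the shoelace formula: 2A = Σ (x_i·y_{i+1} − x_{i+1}·y_i), indices taken mod 5.
Σ = (-34) + (-28) + (-88) + (-151) + (-59) = -360
Area = |Σ|/2 = 180.
Hole:
Apply the shoelace formula: 2A = Σ (x_i·y_{i+1} − x_{i+1}·y_i), indices taken mod 3.
Σ = (3) + (0) + (-2) = 1
Area = |Σ|/2 = 0.5.
Net area = 180 − 0.5 = 179.5.

179.5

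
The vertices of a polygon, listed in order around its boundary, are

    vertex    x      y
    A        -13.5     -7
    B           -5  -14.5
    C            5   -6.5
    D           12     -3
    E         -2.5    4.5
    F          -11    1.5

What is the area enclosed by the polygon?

259.125

Apply the surveyor's formula: 2A = Σ (x_i·y_{i+1} − x_{i+1}·y_i), indices taken mod 6.
Σ = (160.75) + (105) + (63) + (46.5) + (45.75) + (97.25) = 518.25
Area = |Σ|/2 = 259.125.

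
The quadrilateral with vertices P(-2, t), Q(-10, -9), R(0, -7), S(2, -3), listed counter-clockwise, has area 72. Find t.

The doubled signed area Σ (x_i y_{i+1} − x_{i+1} y_i) is linear in t.
With t=0 it equals 96; the coefficient of t is 12 (from the two edges through P).
So 12·t + 96 = 2·72 = 144 ⇒ t = 4.

4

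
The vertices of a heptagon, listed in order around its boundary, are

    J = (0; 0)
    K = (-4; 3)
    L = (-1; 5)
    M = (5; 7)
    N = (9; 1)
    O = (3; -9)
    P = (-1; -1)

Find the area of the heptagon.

101.5

J→K: (0)(3) − (-4)(0) = 0
K→L: (-4)(5) − (-1)(3) = -17
L→M: (-1)(7) − (5)(5) = -32
M→N: (5)(1) − (9)(7) = -58
N→O: (9)(-9) − (3)(1) = -84
O→P: (3)(-1) − (-1)(-9) = -12
P→J: (-1)(0) − (0)(-1) = 0
Σ = -203
Area = |Σ|/2 = 101.5.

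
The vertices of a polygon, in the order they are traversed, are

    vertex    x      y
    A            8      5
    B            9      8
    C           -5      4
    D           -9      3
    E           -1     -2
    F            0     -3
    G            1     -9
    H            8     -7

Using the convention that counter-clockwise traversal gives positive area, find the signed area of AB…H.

A→B: (8)(8) − (9)(5) = 19
B→C: (9)(4) − (-5)(8) = 76
C→D: (-5)(3) − (-9)(4) = 21
D→E: (-9)(-2) − (-1)(3) = 21
E→F: (-1)(-3) − (0)(-2) = 3
F→G: (0)(-9) − (1)(-3) = 3
G→H: (1)(-7) − (8)(-9) = 65
H→A: (8)(5) − (8)(-7) = 96
Σ = 304
Signed area = Σ/2 = 152 (positive ⇒ counter-clockwise traversal).

152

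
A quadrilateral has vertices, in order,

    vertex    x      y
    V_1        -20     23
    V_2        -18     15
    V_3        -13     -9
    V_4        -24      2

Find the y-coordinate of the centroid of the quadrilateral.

1544/283

Apply the shoelace formula. First the cross-terms c_i = x_i·y_{i+1} − x_{i+1}·y_i:
  114, 357, -242, -512  ⇒  2A = -283, A = -141.5.
Then Σ (y_i + y_{i+1})·c_i = -4632, so ȳ = -4632 / (6·(-141.5)) = 1544/283.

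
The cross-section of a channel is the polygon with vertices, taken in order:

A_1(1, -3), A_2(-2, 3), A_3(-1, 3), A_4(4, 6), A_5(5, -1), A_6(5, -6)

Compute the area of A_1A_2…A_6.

A_1→A_2: (1)(3) − (-2)(-3) = -3
A_2→A_3: (-2)(3) − (-1)(3) = -3
A_3→A_4: (-1)(6) − (4)(3) = -18
A_4→A_5: (4)(-1) − (5)(6) = -34
A_5→A_6: (5)(-6) − (5)(-1) = -25
A_6→A_1: (5)(-3) − (1)(-6) = -9
Σ = -92
Area = |Σ|/2 = 46.

46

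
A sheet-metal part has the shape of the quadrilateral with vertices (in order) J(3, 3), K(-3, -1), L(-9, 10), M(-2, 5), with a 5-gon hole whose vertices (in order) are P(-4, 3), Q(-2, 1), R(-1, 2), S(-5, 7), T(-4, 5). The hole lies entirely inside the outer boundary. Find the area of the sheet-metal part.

Outer boundary:
Σ = (6) + (-39) + (-25) + (-21) = -79
Area = |Σ|/2 = 39.5.
Hole:
Apply the shoelace formula: 2A = Σ (x_i·y_{i+1} − x_{i+1}·y_i), indices taken mod 5.
Cross-terms: 2, -3, 3, 3, 8  ⇒  Σ = 13
Area = |Σ|/2 = 6.5.
Net area = 39.5 − 6.5 = 33.

33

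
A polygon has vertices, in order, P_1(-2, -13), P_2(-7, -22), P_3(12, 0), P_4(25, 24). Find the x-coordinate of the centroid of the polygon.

1507/171

Apply the shoelace formula. First the cross-terms c_i = x_i·y_{i+1} − x_{i+1}·y_i:
  -47, 264, 288, -277  ⇒  2A = 228, A = 114.
Then Σ (x_i + x_{i+1})·c_i = 6028, so x̄ = 6028 / (6·114) = 1507/171.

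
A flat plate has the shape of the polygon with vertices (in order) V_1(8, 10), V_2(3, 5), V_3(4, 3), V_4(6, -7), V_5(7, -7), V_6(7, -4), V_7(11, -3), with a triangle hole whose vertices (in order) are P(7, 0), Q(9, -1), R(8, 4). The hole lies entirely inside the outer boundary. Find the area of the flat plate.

64.5

Outer boundary:
Cross-terms: 10, -11, -46, 7, 21, 23, 134  ⇒  Σ = 138
Area = |Σ|/2 = 69.
Hole:
Apply Gauss's area formula: 2A = Σ (x_i·y_{i+1} − x_{i+1}·y_i), indices taken mod 3.
Cross-terms: -7, 44, -28  ⇒  Σ = 9
Area = |Σ|/2 = 4.5.
Net area = 69 − 4.5 = 64.5.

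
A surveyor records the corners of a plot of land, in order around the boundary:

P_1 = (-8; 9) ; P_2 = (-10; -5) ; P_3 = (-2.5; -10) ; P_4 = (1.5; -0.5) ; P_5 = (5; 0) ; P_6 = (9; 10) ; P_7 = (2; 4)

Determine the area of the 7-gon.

176.125

Apply the surveyor's formula: 2A = Σ (x_i·y_{i+1} − x_{i+1}·y_i), indices taken mod 7.
Σ = (130) + (87.5) + (16.25) + (2.5) + (50) + (16) + (50) = 352.25
Area = |Σ|/2 = 176.125.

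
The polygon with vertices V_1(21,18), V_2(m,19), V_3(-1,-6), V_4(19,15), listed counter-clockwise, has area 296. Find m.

The doubled signed area Σ (x_i y_{i+1} − x_{i+1} y_i) is linear in m.
With m=0 it equals 544; the coefficient of m is -24 (from the two edges through V_2).
So -24·m + 544 = 2·296 = 592 ⇒ m = -2.

-2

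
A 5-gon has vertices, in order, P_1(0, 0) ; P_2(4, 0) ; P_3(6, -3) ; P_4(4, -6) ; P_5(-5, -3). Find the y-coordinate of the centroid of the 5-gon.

-35/13

Apply the shoelace formula. First the cross-terms c_i = x_i·y_{i+1} − x_{i+1}·y_i:
  0, -12, -24, -42, 0  ⇒  2A = -78, A = -39.
Then Σ (y_i + y_{i+1})·c_i = 630, so ȳ = 630 / (6·(-39)) = -35/13.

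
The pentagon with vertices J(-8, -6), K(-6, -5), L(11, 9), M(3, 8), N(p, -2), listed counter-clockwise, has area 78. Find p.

-8

Write out the shoelace sum; only the two edges meeting at N involve p:
2·Area = [(3·(-2) − p·8) + (p·(-6) − (-8)·(-2))] + 66
       = -14·p + 44 = 156
⇒ p = -8.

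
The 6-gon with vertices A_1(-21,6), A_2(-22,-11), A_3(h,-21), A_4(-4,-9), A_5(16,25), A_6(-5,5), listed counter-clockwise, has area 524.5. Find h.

Write out the shoelace sum; only the two edges meeting at A_3 involve h:
2·Area = [((-22)·(-21) − h·(-11)) + (h·(-9) − (-4)·(-21))] + 687
       = 2·h + 1065 = 1049
⇒ h = -8.

-8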